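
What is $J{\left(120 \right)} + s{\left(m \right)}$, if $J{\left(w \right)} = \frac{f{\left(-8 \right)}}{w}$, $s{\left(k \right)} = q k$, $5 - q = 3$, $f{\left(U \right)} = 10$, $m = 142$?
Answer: $\frac{3409}{12} \approx 284.08$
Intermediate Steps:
$q = 2$ ($q = 5 - 3 = 2$)
$s{\left(k \right)} = 2 k$
$J{\left(w \right)} = \frac{10}{w}$
$J{\left(120 \right)} + s{\left(m \right)} = \frac{10}{120} + 2 \cdot 142 = 10 \cdot \frac{1}{120} + 284 = \frac{1}{12} + 284 = \frac{3409}{12}$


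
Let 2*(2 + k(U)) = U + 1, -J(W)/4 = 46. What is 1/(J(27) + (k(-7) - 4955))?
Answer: -1/5144 ≈ -0.00019440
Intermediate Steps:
J(W) = -184 (J(W) = -4*46 = -184)
k(U) = -3/2 + U/2 (k(U) = -2 + (U + 1)/2 = -2 + (1 + U)/2 = -2 + (½ + U/2) = -3/2 + U/2)
1/(J(27) + (k(-7) - 4955)) = 1/(-184 + ((-3/2 + (½)*(-7)) - 4955)) = 1/(-184 + ((-3/2 - 7/2) - 4955)) = 1/(-184 + (-5 - 4955)) = 1/(-184 - 4960) = 1/(-5144) = -1/5144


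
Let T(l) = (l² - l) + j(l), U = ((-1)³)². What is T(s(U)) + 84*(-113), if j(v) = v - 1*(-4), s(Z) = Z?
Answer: -9487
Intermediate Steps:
U = 1 (U = (-1)² = 1)
j(v) = 4 + v (j(v) = v + 4 = 4 + v)
T(l) = 4 + l² (T(l) = (l² - l) + (4 + l) = 4 + l²)
T(s(U)) + 84*(-113) = (4 + 1²) + 84*(-113) = (4 + 1) - 9492 = 5 - 9492 = -9487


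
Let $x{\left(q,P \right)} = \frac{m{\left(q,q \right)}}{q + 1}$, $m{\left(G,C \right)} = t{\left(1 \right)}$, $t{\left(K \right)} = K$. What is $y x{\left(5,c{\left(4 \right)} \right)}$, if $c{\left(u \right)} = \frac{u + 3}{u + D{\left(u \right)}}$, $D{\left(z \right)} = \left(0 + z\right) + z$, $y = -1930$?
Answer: $- \frac{965}{3} \approx -321.67$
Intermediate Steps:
$m{\left(G,C \right)} = 1$
$D{\left(z \right)} = 2 z$ ($D{\left(z \right)} = z + z = 2 z$)
$c{\left(u \right)} = \frac{3 + u}{3 u}$ ($c{\left(u \right)} = \frac{u + 3}{u + 2 u} = \frac{3 + u}{3 u}$)
$x{\left(q,P \right)} = \frac{1}{1 + q}$ ($x{\left(q,P \right)} = 1 \frac{1}{q + 1} = 1 \frac{1}{1 + q} = \frac{1}{1 + q}$)
$y x{\left(5,c{\left(4 \right)} \right)} = - \frac{1930}{1 + 5} = - \frac{1930}{6} = \left(-1930\right) \frac{1}{6} = - \frac{965}{3}$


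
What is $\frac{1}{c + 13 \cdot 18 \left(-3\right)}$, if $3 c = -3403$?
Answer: $- \frac{3}{5509} \approx -0.00054456$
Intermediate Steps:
$c = - \frac{3403}{3}$ ($c = \frac{1}{3} \left(-3403\right) = - \frac{3403}{3} \approx -1134.3$)
$\frac{1}{c + 13 \cdot 18 \left(-3\right)} = \frac{1}{- \frac{3403}{3} + 13 \cdot 18 \left(-3\right)} = \frac{1}{- \frac{3403}{3} + 234 \left(-3\right)} = \frac{1}{- \frac{3403}{3} - 702} = \frac{1}{- \frac{5509}{3}} = - \frac{3}{5509}$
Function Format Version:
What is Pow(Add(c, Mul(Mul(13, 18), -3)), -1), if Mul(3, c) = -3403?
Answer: Rational(-3, 5509) ≈ -0.00054456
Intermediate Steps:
c = Rational(-3403, 3) (c = Mul(Rational(1, 3), -3403) = Rational(-3403, 3) ≈ -1134.3)
Pow(Add(c, Mul(Mul(13, 18), -3)), -1) = Pow(Add(Rational(-3403, 3), Mul(Mul(13, 18), -3)), -1) = Pow(Add(Rational(-3403, 3), Mul(234, -3)), -1) = Pow(Add(Rational(-3403, 3), -702), -1) = Pow(Rational(-5509, 3), -1) = Rational(-3, 5509)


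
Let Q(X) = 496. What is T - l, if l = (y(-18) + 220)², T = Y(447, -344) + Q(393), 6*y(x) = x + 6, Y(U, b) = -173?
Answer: -47201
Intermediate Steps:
y(x) = 1 + x/6 (y(x) = (x + 6)/6 = (6 + x)/6 = 1 + x/6)
T = 323 (T = -173 + 496 = 323)
l = 47524 (l = ((1 + (⅙)*(-18)) + 220)² = ((1 - 3) + 220)² = (-2 + 220)² = 218² = 47524)
T - l = 323 - 1*47524 = 323 - 47524 = -47201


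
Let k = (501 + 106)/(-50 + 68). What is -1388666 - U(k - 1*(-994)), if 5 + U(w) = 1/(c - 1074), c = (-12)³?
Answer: -3891028121/2802 ≈ -1.3887e+6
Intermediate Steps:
k = 607/18 ≈ 33.722
c = -1728
U(w) = -14011/2802 (U(w) = -5 + 1/(-1728 - 1074) = -5 + 1/(-2802) = -5 - 1/2802 = -14011/2802)
-1388666 - U(k - 1*(-994)) = -1388666 - 1*(-14011/2802) = -1388666 + 14011/2802 = -3891028121/2802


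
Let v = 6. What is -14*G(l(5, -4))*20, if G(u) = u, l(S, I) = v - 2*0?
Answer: -1680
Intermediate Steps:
l(S, I) = 6 (l(S, I) = 6 - 2*0 = 6 + 0 = 6)
-14*G(l(5, -4))*20 = -14*6*20 = -84*20 = -1680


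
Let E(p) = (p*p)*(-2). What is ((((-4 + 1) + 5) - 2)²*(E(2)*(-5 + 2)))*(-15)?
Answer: 0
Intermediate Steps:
E(p) = -2*p² (E(p) = p²*(-2) = -2*p²)
((((-4 + 1) + 5) - 2)²*(E(2)*(-5 + 2)))*(-15) = ((((-4 + 1) + 5) - 2)²*((-2*2²)*(-5 + 2)))*(-15) = (((-3 + 5) - 2)²*(-2*4*(-3)))*(-15) = ((2 - 2)²*(-8*(-3)))*(-15) = (0²*24)*(-15) = (0*24)*(-15) = 0*(-15) = 0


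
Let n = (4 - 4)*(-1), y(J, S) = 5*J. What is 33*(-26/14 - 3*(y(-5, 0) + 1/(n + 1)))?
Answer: 16203/7 ≈ 2314.7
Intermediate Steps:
n = 0 (n = 0*(-1) = 0)
33*(-26/14 - 3*(y(-5, 0) + 1/(n + 1))) = 33*(-26/14 - 3*(5*(-5) + 1/(0 + 1))) = 33*(-26*1/14 - 3*(-25 + 1/1)) = 33*(-13/7 - 3*(-25 + 1)) = 33*(-13/7 - 3*(-24)) = 33*(-13/7 + 72) = 33*(491/7) = 16203/7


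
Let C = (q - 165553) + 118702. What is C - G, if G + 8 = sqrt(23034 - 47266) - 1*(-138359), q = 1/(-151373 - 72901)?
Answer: -41535993349/224274 - 2*I*sqrt(6058) ≈ -1.852e+5 - 155.67*I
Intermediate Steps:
q = -1/224274 (q = 1/(-224274) = -1/224274 ≈ -4.4588e-6)
G = 138351 + 2*I*sqrt(6058) (G = -8 + (sqrt(23034 - 47266) - 1*(-138359)) = -8 + (sqrt(-24232) + 138359) = -8 + (2*I*sqrt(6058) + 138359) = -8 + (138359 + 2*I*sqrt(6058)) = 138351 + 2*I*sqrt(6058) ≈ 1.3835e+5 + 155.67*I)
C = -10507461175/224274 (C = (-1/224274 - 165553) + 118702 = -37129233523/224274 + 118702 = -10507461175/224274 ≈ -46851.)
C - G = -10507461175/224274 - (138351 + 2*I*sqrt(6058)) = -10507461175/224274 + (-138351 - 2*I*sqrt(6058)) = -41535993349/224274 - 2*I*sqrt(6058)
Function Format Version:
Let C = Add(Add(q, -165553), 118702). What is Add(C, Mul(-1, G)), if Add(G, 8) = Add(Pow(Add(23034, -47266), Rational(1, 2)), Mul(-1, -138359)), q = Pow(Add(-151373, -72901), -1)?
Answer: Add(Rational(-41535993349, 224274), Mul(-2, I, Pow(6058, Rational(1, 2)))) ≈ Add(-1.8520e+5, Mul(-155.67, I))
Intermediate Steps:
q = Rational(-1, 224274) (q = Pow(-224274, -1) = Rational(-1, 224274) ≈ -4.4588e-6)
G = Add(138351, Mul(2, I, Pow(6058, Rational(1, 2)))) (G = Add(-8, Add(Pow(Add(23034, -47266), Rational(1, 2)), Mul(-1, -138359))) = Add(-8, Add(Pow(-24232, Rational(1, 2)), 138359)) = Add(-8, Add(Mul(2, I, Pow(6058, Rational(1, 2))), 138359)) = Add(-8, Add(138359, Mul(2, I, Pow(6058, Rational(1, 2))))) = Add(138351, Mul(2, I, Pow(6058, Rational(1, 2)))) ≈ Add(1.3835e+5, Mul(155.67, I)))
C = Rational(-10507461175, 224274) (C = Add(Add(Rational(-1, 224274), -165553), 118702) = Add(Rational(-37129233523, 224274), 118702) = Rational(-10507461175, 224274) ≈ -46851.)
Add(C, Mul(-1, G)) = Add(Rational(-10507461175, 224274), Mul(-1, Add(138351, Mul(2, I, Pow(6058, Rational(1, 2)))))) = Add(Rational(-10507461175, 224274), Add(-138351, Mul(-2, I, Pow(6058, Rational(1, 2))))) = Add(Rational(-41535993349, 224274), Mul(-2, I, Pow(6058, Rational(1, 2))))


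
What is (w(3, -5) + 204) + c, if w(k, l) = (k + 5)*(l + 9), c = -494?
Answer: -258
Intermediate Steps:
w(k, l) = (5 + k)*(9 + l)
(w(3, -5) + 204) + c = ((45 + 5*(-5) + 9*3 + 3*(-5)) + 204) - 494 = ((45 - 25 + 27 - 15) + 204) - 494 = (32 + 204) - 494 = 236 - 494 = -258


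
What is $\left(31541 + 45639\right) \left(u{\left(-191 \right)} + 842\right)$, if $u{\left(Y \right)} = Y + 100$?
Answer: $57962180$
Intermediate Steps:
$u{\left(Y \right)} = 100 + Y$
$\left(31541 + 45639\right) \left(u{\left(-191 \right)} + 842\right) = \left(31541 + 45639\right) \left(\left(100 - 191\right) + 842\right) = 77180 \left(-91 + 842\right) = 77180 \cdot 751 = 57962180$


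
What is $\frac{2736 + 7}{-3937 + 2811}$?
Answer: $- \frac{2743}{1126} \approx -2.4361$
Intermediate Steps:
$\frac{2736 + 7}{-3937 + 2811} = \frac{2743}{-1126} = 2743 \left(- \frac{1}{1126}\right) = - \frac{2743}{1126}$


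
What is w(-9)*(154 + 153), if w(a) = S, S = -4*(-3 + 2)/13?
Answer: 1228/13 ≈ 94.462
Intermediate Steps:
S = 4/13 (S = -4*(-1)*(1/13) = 4*(1/13) = 4/13 ≈ 0.30769)
w(a) = 4/13
w(-9)*(154 + 153) = 4*(154 + 153)/13 = (4/13)*307 = 1228/13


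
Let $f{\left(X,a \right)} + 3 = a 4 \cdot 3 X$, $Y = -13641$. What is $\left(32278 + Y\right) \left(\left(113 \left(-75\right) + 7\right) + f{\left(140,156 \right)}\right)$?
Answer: $4726510933$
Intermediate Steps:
$f{\left(X,a \right)} = -3 + 12 X a$ ($f{\left(X,a \right)} = -3 + a 4 \cdot 3 X = -3 + 4 a 3 X = -3 + 12 a X = -3 + 12 X a$)
$\left(32278 + Y\right) \left(\left(113 \left(-75\right) + 7\right) + f{\left(140,156 \right)}\right) = \left(32278 - 13641\right) \left(\left(113 \left(-75\right) + 7\right) - \left(3 - 262080\right)\right) = 18637 \left(\left(-8475 + 7\right) + \left(-3 + 262080\right)\right) = 18637 \left(-8468 + 262077\right) = 18637 \cdot 253609 = 4726510933$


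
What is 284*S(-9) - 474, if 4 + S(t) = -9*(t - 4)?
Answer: 31618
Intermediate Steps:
S(t) = 32 - 9*t (S(t) = -4 - 9*(t - 4) = -4 - 9*(-4 + t) = -4 + (36 - 9*t) = 32 - 9*t)
284*S(-9) - 474 = 284*(32 - 9*(-9)) - 474 = 284*(32 + 81) - 474 = 284*113 - 474 = 32092 - 474 = 31618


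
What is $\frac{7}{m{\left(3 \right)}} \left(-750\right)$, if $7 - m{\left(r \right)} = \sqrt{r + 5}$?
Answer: $- \frac{36750}{41} - \frac{10500 \sqrt{2}}{41} \approx -1258.5$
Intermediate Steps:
$m{\left(r \right)} = 7 - \sqrt{5 + r}$ ($m{\left(r \right)} = 7 - \sqrt{r + 5} = 7 - \sqrt{5 + r}$)
$\frac{7}{m{\left(3 \right)}} \left(-750\right) = \frac{7}{7 - \sqrt{5 + 3}} \left(-750\right) = \frac{7}{7 - \sqrt{8}} \left(-750\right) = \frac{7}{7 - 2 \sqrt{2}} \left(-750\right) = - \frac{5250}{7 - 2 \sqrt{2}}$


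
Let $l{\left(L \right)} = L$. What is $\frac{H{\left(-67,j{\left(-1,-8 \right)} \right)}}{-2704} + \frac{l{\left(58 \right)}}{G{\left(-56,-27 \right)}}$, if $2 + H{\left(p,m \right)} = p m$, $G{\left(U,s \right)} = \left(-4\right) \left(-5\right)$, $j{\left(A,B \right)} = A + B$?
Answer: $\frac{36203}{13520} \approx 2.6777$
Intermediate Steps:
$G{\left(U,s \right)} = 20$
$H{\left(p,m \right)} = -2 + m p$ ($H{\left(p,m \right)} = -2 + p m = -2 + m p$)
$\frac{H{\left(-67,j{\left(-1,-8 \right)} \right)}}{-2704} + \frac{l{\left(58 \right)}}{G{\left(-56,-27 \right)}} = \frac{-2 + \left(-1 - 8\right) \left(-67\right)}{-2704} + \frac{58}{20} = \left(-2 - -603\right) \left(- \frac{1}{2704}\right) + 58 \cdot \frac{1}{20} = \left(-2 + 603\right) \left(- \frac{1}{2704}\right) + \frac{29}{10} = 601 \left(- \frac{1}{2704}\right) + \frac{29}{10} = - \frac{601}{2704} + \frac{29}{10} = \frac{36203}{13520}$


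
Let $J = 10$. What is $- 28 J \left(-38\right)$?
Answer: $10640$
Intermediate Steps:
$- 28 J \left(-38\right) = \left(-28\right) 10 \left(-38\right) = \left(-280\right) \left(-38\right) = 10640$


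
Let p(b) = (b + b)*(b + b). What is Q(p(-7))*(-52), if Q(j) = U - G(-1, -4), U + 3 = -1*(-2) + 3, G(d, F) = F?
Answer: -312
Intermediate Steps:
p(b) = 4*b² (p(b) = (2*b)*(2*b) = 4*b²)
U = 2 (U = -3 + (-1*(-2) + 3) = -3 + (2 + 3) = -3 + 5 = 2)
Q(j) = 6 (Q(j) = 2 - 1*(-4) = 2 + 4 = 6)
Q(p(-7))*(-52) = 6*(-52) = -312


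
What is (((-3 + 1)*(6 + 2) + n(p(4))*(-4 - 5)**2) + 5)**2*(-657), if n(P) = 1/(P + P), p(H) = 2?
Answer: -899433/16 ≈ -56215.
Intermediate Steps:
n(P) = 1/(2*P)
(((-3 + 1)*(6 + 2) + n(p(4))*(-4 - 5)**2) + 5)**2*(-657) = (((-3 + 1)*(6 + 2) + ((1/2)/2)*(-4 - 5)**2) + 5)**2*(-657) = ((-2*8 + ((1/2)*(1/2))*(-9)**2) + 5)**2*(-657) = ((-16 + (1/4)*81) + 5)**2*(-657) = ((-16 + 81/4) + 5)**2*(-657) = (17/4 + 5)**2*(-657) = (37/4)**2*(-657) = (1369/16)*(-657) = -899433/16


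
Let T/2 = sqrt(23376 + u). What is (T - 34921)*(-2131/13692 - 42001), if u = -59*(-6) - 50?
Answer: 20082362498983/13692 - 2300319292*sqrt(370)/3423 ≈ 1.4538e+9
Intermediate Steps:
u = 304 (u = 354 - 50 = 304)
T = 16*sqrt(370) (T = 2*sqrt(23376 + 304) = 2*sqrt(23680) = 2*(8*sqrt(370)) = 16*sqrt(370) ≈ 307.77)
(T - 34921)*(-2131/13692 - 42001) = (16*sqrt(370) - 34921)*(-2131/13692 - 42001) = (-34921 + 16*sqrt(370))*(-2131*1/13692 - 42001) = (-34921 + 16*sqrt(370))*(-2131/13692 - 42001) = (-34921 + 16*sqrt(370))*(-575079823/13692) = 20082362498983/13692 - 2300319292*sqrt(370)/3423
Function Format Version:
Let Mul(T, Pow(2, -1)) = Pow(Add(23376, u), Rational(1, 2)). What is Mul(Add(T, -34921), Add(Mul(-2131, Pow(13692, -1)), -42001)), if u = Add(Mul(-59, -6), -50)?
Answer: Add(Rational(20082362498983, 13692), Mul(Rational(-2300319292, 3423), Pow(370, Rational(1, 2)))) ≈ 1.4538e+9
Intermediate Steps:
u = 304 (u = Add(354, -50) = 304)
T = Mul(16, Pow(370, Rational(1, 2))) (T = Mul(2, Pow(Add(23376, 304), Rational(1, 2))) = Mul(2, Pow(23680, Rational(1, 2))) = Mul(2, Mul(8, Pow(370, Rational(1, 2)))) = Mul(16, Pow(370, Rational(1, 2))) ≈ 307.77)
Mul(Add(T, -34921), Add(Mul(-2131, Pow(13692, -1)), -42001)) = Mul(Add(Mul(16, Pow(370, Rational(1, 2))), -34921), Add(Mul(-2131, Pow(13692, -1)), -42001)) = Mul(Add(-34921, Mul(16, Pow(370, Rational(1, 2)))), Add(Mul(-2131, Rational(1, 13692)), -42001)) = Mul(Add(-34921, Mul(16, Pow(370, Rational(1, 2)))), Add(Rational(-2131, 13692), -42001)) = Mul(Add(-34921, Mul(16, Pow(370, Rational(1, 2)))), Rational(-575079823, 13692)) = Add(Rational(20082362498983, 13692), Mul(Rational(-2300319292, 3423), Pow(370, Rational(1, 2))))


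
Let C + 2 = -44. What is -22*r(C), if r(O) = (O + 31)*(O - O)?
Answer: 0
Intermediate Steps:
C = -46 (C = -2 - 44 = -46)
r(O) = 0 (r(O) = (31 + O)*0 = 0)
-22*r(C) = -22*0 = 0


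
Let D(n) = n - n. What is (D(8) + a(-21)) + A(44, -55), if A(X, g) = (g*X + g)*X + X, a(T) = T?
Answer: -108877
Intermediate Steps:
D(n) = 0
A(X, g) = X + X*(g + X*g) (A(X, g) = (X*g + g)*X + X = (g + X*g)*X + X = X*(g + X*g) + X = X + X*(g + X*g))
(D(8) + a(-21)) + A(44, -55) = (0 - 21) + 44*(1 - 55 + 44*(-55)) = -21 + 44*(1 - 55 - 2420) = -21 + 44*(-2474) = -21 - 108856 = -108877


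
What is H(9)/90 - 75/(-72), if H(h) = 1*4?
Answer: 391/360 ≈ 1.0861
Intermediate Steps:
H(h) = 4
H(9)/90 - 75/(-72) = 4/90 - 75/(-72) = 4*(1/90) - 75*(-1/72) = 2/45 + 25/24 = 391/360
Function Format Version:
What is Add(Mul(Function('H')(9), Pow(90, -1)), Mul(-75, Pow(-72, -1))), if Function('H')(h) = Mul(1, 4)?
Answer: Rational(391, 360) ≈ 1.0861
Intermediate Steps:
Function('H')(h) = 4
Add(Mul(Function('H')(9), Pow(90, -1)), Mul(-75, Pow(-72, -1))) = Add(Mul(4, Pow(90, -1)), Mul(-75, Pow(-72, -1))) = Add(Mul(4, Rational(1, 90)), Mul(-75, Rational(-1, 72))) = Add(Rational(2, 45), Rational(25, 24)) = Rational(391, 360)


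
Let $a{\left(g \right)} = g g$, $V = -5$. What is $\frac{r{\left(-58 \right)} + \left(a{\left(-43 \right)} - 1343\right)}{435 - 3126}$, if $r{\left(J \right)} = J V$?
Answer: $- \frac{796}{2691} \approx -0.2958$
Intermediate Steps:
$r{\left(J \right)} = - 5 J$ ($r{\left(J \right)} = J \left(-5\right) = - 5 J$)
$a{\left(g \right)} = g^{2}$
$\frac{r{\left(-58 \right)} + \left(a{\left(-43 \right)} - 1343\right)}{435 - 3126} = \frac{\left(-5\right) \left(-58\right) + \left(\left(-43\right)^{2} - 1343\right)}{435 - 3126} = \frac{290 + \left(1849 - 1343\right)}{-2691} = \left(290 + 506\right) \left(- \frac{1}{2691}\right) = 796 \left(- \frac{1}{2691}\right) = - \frac{796}{2691}$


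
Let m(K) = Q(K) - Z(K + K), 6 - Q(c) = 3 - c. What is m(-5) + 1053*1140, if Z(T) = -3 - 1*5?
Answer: 1200426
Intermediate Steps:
Q(c) = 3 + c (Q(c) = 6 - (3 - c) = 6 + (-3 + c) = 3 + c)
Z(T) = -8 (Z(T) = -3 - 5 = -8)
m(K) = 11 + K (m(K) = (3 + K) - 1*(-8) = (3 + K) + 8 = 11 + K)
m(-5) + 1053*1140 = (11 - 5) + 1053*1140 = 6 + 1200420 = 1200426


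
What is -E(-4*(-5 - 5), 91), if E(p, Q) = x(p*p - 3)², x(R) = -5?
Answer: -25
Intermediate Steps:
E(p, Q) = 25 (E(p, Q) = (-5)² = 25)
-E(-4*(-5 - 5), 91) = -1*25 = -25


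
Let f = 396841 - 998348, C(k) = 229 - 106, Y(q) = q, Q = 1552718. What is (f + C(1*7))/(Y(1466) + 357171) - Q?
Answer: -556862726750/358637 ≈ -1.5527e+6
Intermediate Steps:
C(k) = 123
f = -601507
(f + C(1*7))/(Y(1466) + 357171) - Q = (-601507 + 123)/(1466 + 357171) - 1*1552718 = -601384/358637 - 1552718 = -556862726750/358637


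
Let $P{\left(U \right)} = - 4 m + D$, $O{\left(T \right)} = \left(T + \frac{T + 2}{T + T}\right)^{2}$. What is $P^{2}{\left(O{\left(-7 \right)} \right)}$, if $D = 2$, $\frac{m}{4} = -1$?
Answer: $324$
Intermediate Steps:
$m = -4$ ($m = 4 \left(-1\right) = -4$)
$O{\left(T \right)} = \left(T + \frac{2 + T}{2 T}\right)^{2}$
$P{\left(U \right)} = 18$ ($P{\left(U \right)} = \left(-4\right) \left(-4\right) + 2 = 16 + 2 = 18$)
$P^{2}{\left(O{\left(-7 \right)} \right)} = 18^{2} = 324$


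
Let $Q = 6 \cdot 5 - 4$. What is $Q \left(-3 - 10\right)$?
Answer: $-338$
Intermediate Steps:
$Q = 26$ ($Q = 30 - 4 = 26$)
$Q \left(-3 - 10\right) = 26 \left(-3 - 10\right) = 26 \left(-13\right) = -338$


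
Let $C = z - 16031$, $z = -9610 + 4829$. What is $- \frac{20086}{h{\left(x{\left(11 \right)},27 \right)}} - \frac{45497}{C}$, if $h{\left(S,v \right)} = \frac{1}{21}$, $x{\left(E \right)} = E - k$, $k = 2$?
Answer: $- \frac{8778580975}{20812} \approx -4.218 \cdot 10^{5}$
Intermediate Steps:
$z = -4781$
$x{\left(E \right)} = -2 + E$ ($x{\left(E \right)} = E - 2 = -2 + E$)
$h{\left(S,v \right)} = \frac{1}{21}$
$C = -20812$ ($C = -4781 - 16031 = -20812$)
$- \frac{20086}{h{\left(x{\left(11 \right)},27 \right)}} - \frac{45497}{C} = - 20086 \frac{1}{\frac{1}{21}} - \frac{45497}{-20812} = \left(-20086\right) 21 - - \frac{45497}{20812} = -421806 + \frac{45497}{20812} = - \frac{8778580975}{20812}$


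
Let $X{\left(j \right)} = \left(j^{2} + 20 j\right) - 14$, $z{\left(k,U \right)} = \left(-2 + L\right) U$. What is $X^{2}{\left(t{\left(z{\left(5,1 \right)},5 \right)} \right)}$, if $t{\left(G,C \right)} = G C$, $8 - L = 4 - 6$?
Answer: $5692996$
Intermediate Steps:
$L = 10$ ($L = 8 - \left(4 - 6\right) = 8 - -2 = 8 + 2 = 10$)
$z{\left(k,U \right)} = 8 U$ ($z{\left(k,U \right)} = \left(-2 + 10\right) U = 8 U$)
$t{\left(G,C \right)} = C G$
$X{\left(j \right)} = -14 + j^{2} + 20 j$
$X^{2}{\left(t{\left(z{\left(5,1 \right)},5 \right)} \right)} = \left(-14 + \left(5 \cdot 8 \cdot 1\right)^{2} + 20 \cdot 5 \cdot 8 \cdot 1\right)^{2} = \left(-14 + \left(5 \cdot 8\right)^{2} + 20 \cdot 5 \cdot 8\right)^{2} = \left(-14 + 40^{2} + 20 \cdot 40\right)^{2} = \left(-14 + 1600 + 800\right)^{2} = 2386^{2} = 5692996$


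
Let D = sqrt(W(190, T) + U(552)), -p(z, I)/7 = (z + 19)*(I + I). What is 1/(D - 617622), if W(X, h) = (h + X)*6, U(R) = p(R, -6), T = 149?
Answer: -102937/63576147481 - sqrt(49998)/381456884886 ≈ -1.6197e-6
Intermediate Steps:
p(z, I) = -14*I*(19 + z) (p(z, I) = -7*(z + 19)*(I + I) = -7*(19 + z)*2*I = -14*I*(19 + z))
U(R) = 1596 + 84*R (U(R) = -14*(-6)*(19 + R) = 1596 + 84*R)
W(X, h) = 6*X + 6*h (W(X, h) = (X + h)*6 = 6*X + 6*h)
D = sqrt(49998) (D = sqrt((6*190 + 6*149) + (1596 + 84*552)) = sqrt((1140 + 894) + (1596 + 46368)) = sqrt(2034 + 47964) = sqrt(49998) ≈ 223.60)
1/(D - 617622) = 1/(sqrt(49998) - 617622) = 1/(-617622 + sqrt(49998))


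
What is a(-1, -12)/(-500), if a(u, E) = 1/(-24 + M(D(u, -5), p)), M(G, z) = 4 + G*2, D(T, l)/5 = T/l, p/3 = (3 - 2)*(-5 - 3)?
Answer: 1/9000 ≈ 0.00011111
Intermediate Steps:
p = -24 (p = 3*((3 - 2)*(-5 - 3)) = 3*(1*(-8)) = 3*(-8) = -24)
D(T, l) = 5*T/l (D(T, l) = 5*(T/l) = 5*T/l)
M(G, z) = 4 + 2*G
a(u, E) = 1/(-20 - 2*u) (a(u, E) = 1/(-24 + (4 + 2*(5*u/(-5)))) = 1/(-24 + (4 + 2*(5*u*(-1/5)))) = 1/(-24 + (4 + 2*(-u))) = 1/(-24 + (4 - 2*u)) = 1/(-20 - 2*u))
a(-1, -12)/(-500) = (1/(2*(-10 - 1*(-1))))/(-500) = (1/(2*(-10 + 1)))*(-1/500) = ((1/2)/(-9))*(-1/500) = ((1/2)*(-1/9))*(-1/500) = -1/18*(-1/500) = 1/9000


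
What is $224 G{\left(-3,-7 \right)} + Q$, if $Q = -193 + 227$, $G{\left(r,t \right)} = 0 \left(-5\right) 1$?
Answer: $34$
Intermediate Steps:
$G{\left(r,t \right)} = 0$ ($G{\left(r,t \right)} = 0 \cdot 1 = 0$)
$Q = 34$
$224 G{\left(-3,-7 \right)} + Q = 224 \cdot 0 + 34 = 0 + 34 = 34$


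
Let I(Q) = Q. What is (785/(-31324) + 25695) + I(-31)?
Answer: 803898351/31324 ≈ 25664.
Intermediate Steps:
(785/(-31324) + 25695) + I(-31) = (785/(-31324) + 25695) - 31 = (785*(-1/31324) + 25695) - 31 = (-785/31324 + 25695) - 31 = 804869395/31324 - 31 = 803898351/31324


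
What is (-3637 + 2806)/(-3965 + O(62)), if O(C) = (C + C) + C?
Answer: 831/3779 ≈ 0.21990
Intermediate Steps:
O(C) = 3*C (O(C) = 2*C + C = 3*C)
(-3637 + 2806)/(-3965 + O(62)) = (-3637 + 2806)/(-3965 + 3*62) = -831/(-3965 + 186) = -831/(-3779) = -831*(-1/3779) = 831/3779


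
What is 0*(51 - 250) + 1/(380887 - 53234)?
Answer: 1/327653 ≈ 3.0520e-6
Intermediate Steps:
0*(51 - 250) + 1/(380887 - 53234) = 0*(-199) + 1/327653 = 0 + 1/327653 = 1/327653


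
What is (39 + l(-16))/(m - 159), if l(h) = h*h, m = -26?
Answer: -59/37 ≈ -1.5946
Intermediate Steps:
l(h) = h²
(39 + l(-16))/(m - 159) = (39 + (-16)²)/(-26 - 159) = (39 + 256)/(-185) = 295*(-1/185) = -59/37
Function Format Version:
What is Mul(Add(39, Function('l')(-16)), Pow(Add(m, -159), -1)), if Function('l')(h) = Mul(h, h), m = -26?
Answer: Rational(-59, 37) ≈ -1.5946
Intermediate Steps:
Function('l')(h) = Pow(h, 2)
Mul(Add(39, Function('l')(-16)), Pow(Add(m, -159), -1)) = Mul(Add(39, Pow(-16, 2)), Pow(Add(-26, -159), -1)) = Mul(Add(39, 256), Pow(-185, -1)) = Mul(295, Rational(-1, 185)) = Rational(-59, 37)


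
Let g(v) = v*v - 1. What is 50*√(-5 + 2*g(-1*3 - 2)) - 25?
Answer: -25 + 50*√43 ≈ 302.87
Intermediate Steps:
g(v) = -1 + v² (g(v) = v² - 1 = -1 + v²)
50*√(-5 + 2*g(-1*3 - 2)) - 25 = 50*√(-5 + 2*(-1 + (-1*3 - 2)²)) - 25 = 50*√(-5 + 2*(-1 + (-3 - 2)²)) - 25 = 50*√(-5 + 2*(-1 + (-5)²)) - 25 = 50*√(-5 + 2*(-1 + 25)) - 25 = 50*√(-5 + 2*24) - 25 = 50*√(-5 + 48) - 25 = 50*√43 - 25 = -25 + 50*√43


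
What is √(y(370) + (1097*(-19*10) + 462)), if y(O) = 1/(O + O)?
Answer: 3*I*√3163424335/370 ≈ 456.04*I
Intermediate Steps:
y(O) = 1/(2*O)
√(y(370) + (1097*(-19*10) + 462)) = √((½)/370 + (1097*(-19*10) + 462)) = √((½)*(1/370) + (1097*(-190) + 462)) = √(1/740 + (-208430 + 462)) = √(1/740 - 207968) = √(-153896319/740) = 3*I*√3163424335/370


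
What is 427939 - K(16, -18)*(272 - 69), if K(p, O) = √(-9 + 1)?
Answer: 427939 - 406*I*√2 ≈ 4.2794e+5 - 574.17*I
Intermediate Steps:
K(p, O) = 2*I*√2 (K(p, O) = √(-8) = 2*I*√2)
427939 - K(16, -18)*(272 - 69) = 427939 - 2*I*√2*(272 - 69) = 427939 - 2*I*√2*203 = 427939 - 406*I*√2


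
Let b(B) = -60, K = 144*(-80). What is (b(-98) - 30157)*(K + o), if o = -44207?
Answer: 1683902759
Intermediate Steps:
K = -11520
(b(-98) - 30157)*(K + o) = (-60 - 30157)*(-11520 - 44207) = -30217*(-55727) = 1683902759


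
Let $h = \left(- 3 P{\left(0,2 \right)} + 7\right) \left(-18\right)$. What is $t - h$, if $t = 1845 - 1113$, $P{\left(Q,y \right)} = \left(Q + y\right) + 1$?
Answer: $696$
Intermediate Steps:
$P{\left(Q,y \right)} = 1 + Q + y$
$t = 732$ ($t = 1845 - 1113 = 732$)
$h = 36$ ($h = \left(- 3 \left(1 + 0 + 2\right) + 7\right) \left(-18\right) = \left(\left(-3\right) 3 + 7\right) \left(-18\right) = \left(-9 + 7\right) \left(-18\right) = \left(-2\right) \left(-18\right) = 36$)
$t - h = 732 - 36 = 696$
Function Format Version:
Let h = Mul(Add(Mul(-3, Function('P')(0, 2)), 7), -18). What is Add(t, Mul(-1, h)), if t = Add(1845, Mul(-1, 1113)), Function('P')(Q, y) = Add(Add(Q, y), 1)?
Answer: 696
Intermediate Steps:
Function('P')(Q, y) = Add(1, Q, y)
t = 732 (t = Add(1845, -1113) = 732)
h = 36 (h = Mul(Add(Mul(-3, Add(1, 0, 2)), 7), -18) = Mul(Add(Mul(-3, 3), 7), -18) = Mul(Add(-9, 7), -18) = Mul(-2, -18) = 36)
Add(t, Mul(-1, h)) = Add(732, Mul(-1, 36)) = Add(732, -36) = 696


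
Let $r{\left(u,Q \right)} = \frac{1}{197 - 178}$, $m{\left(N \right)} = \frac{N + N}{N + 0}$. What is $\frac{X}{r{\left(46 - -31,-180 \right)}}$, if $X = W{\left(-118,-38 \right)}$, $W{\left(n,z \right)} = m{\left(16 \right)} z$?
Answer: $-1444$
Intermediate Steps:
$m{\left(N \right)} = 2$ ($m{\left(N \right)} = \frac{2 N}{N} = 2$)
$r{\left(u,Q \right)} = \frac{1}{19}$
$W{\left(n,z \right)} = 2 z$
$X = -76$ ($X = 2 \left(-38\right) = -76$)
$\frac{X}{r{\left(46 - -31,-180 \right)}} = - 76 \frac{1}{\frac{1}{19}} = \left(-76\right) 19 = -1444$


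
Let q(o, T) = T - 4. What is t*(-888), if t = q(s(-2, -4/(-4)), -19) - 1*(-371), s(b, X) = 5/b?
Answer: -309024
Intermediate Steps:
q(o, T) = -4 + T
t = 348 (t = (-4 - 19) - 1*(-371) = -23 + 371 = 348)
t*(-888) = 348*(-888) = -309024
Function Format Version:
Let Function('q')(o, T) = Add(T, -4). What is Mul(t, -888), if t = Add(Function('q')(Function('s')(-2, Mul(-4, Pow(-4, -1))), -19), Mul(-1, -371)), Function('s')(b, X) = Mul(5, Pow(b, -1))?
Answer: -309024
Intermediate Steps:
Function('q')(o, T) = Add(-4, T)
t = 348 (t = Add(Add(-4, -19), Mul(-1, -371)) = Add(-23, 371) = 348)
Mul(t, -888) = Mul(348, -888) = -309024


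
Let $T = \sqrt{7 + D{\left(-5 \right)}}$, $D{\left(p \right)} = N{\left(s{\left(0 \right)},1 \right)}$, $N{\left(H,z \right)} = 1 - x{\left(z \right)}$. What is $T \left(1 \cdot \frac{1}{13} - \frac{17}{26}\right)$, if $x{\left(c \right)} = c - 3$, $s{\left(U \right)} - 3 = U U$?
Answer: $- \frac{15 \sqrt{10}}{26} \approx -1.8244$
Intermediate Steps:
$s{\left(U \right)} = 3 + U^{2}$ ($s{\left(U \right)} = 3 + U U = 3 + U^{2}$)
$x{\left(c \right)} = -3 + c$
$N{\left(H,z \right)} = 4 - z$ ($N{\left(H,z \right)} = 1 - \left(-3 + z\right) = 4 - z$)
$D{\left(p \right)} = 3$ ($D{\left(p \right)} = 4 - 1 = 3$)
$T = \sqrt{10}$ ($T = \sqrt{7 + 3} = \sqrt{10} \approx 3.1623$)
$T \left(1 \cdot \frac{1}{13} - \frac{17}{26}\right) = \sqrt{10} \left(1 \cdot \frac{1}{13} - \frac{17}{26}\right) = \sqrt{10} \left(\frac{1}{13} - \frac{17}{26}\right) = \sqrt{10} \left(- \frac{15}{26}\right) = - \frac{15 \sqrt{10}}{26}$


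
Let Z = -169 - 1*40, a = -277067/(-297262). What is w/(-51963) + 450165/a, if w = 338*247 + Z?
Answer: 331119381312711/685582501 ≈ 4.8298e+5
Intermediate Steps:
a = 39581/42466 (a = -277067*(-1/297262) = 39581/42466 ≈ 0.93206)
Z = -209 (Z = -169 - 40 = -209)
w = 83277 (w = 338*247 - 209 = 83486 - 209 = 83277)
w/(-51963) + 450165/a = 83277/(-51963) + 450165/(39581/42466) = 83277*(-1/51963) + 450165*(42466/39581) = -27759/17321 + 19116706890/39581 = 331119381312711/685582501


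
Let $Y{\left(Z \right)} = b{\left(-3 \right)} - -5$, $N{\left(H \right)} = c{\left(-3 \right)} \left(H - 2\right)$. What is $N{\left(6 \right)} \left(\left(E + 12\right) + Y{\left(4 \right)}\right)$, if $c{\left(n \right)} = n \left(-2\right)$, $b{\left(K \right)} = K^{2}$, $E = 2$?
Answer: $672$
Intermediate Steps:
$c{\left(n \right)} = - 2 n$
$N{\left(H \right)} = -12 + 6 H$ ($N{\left(H \right)} = \left(-2\right) \left(-3\right) \left(H - 2\right) = 6 \left(-2 + H\right) = -12 + 6 H$)
$Y{\left(Z \right)} = 14$ ($Y{\left(Z \right)} = \left(-3\right)^{2} - -5 = 9 + 5 = 14$)
$N{\left(6 \right)} \left(\left(E + 12\right) + Y{\left(4 \right)}\right) = \left(-12 + 6 \cdot 6\right) \left(\left(2 + 12\right) + 14\right) = \left(-12 + 36\right) \left(14 + 14\right) = 24 \cdot 28 = 672$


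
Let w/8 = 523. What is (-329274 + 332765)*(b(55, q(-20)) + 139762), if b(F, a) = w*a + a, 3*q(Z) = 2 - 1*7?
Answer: 463559417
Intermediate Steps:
w = 4184 (w = 8*523 = 4184)
q(Z) = -5/3 (q(Z) = (2 - 1*7)/3 = (2 - 7)/3 = (⅓)*(-5) = -5/3)
b(F, a) = 4185*a (b(F, a) = 4184*a + a = 4185*a)
(-329274 + 332765)*(b(55, q(-20)) + 139762) = (-329274 + 332765)*(4185*(-5/3) + 139762) = 3491*(-6975 + 139762) = 3491*132787 = 463559417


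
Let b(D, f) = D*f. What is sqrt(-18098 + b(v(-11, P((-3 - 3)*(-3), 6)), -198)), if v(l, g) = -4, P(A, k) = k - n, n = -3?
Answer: I*sqrt(17306) ≈ 131.55*I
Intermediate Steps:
P(A, k) = 3 + k (P(A, k) = k - 1*(-3) = k + 3 = 3 + k)
sqrt(-18098 + b(v(-11, P((-3 - 3)*(-3), 6)), -198)) = sqrt(-18098 - 4*(-198)) = sqrt(-18098 + 792) = sqrt(-17306) = I*sqrt(17306)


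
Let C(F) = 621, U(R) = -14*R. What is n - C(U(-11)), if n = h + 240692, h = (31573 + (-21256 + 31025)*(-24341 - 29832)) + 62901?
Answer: -528881492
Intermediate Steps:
h = -529121563 (h = (31573 + 9769*(-54173)) + 62901 = (31573 - 529216037) + 62901 = -529184464 + 62901 = -529121563)
n = -528880871 (n = -529121563 + 240692 = -528880871)
n - C(U(-11)) = -528880871 - 1*621 = -528880871 - 621 = -528881492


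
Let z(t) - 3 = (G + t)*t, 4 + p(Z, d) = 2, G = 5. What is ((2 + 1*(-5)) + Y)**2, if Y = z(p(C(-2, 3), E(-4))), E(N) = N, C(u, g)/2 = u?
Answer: 36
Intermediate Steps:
C(u, g) = 2*u
p(Z, d) = -2 (p(Z, d) = -4 + 2 = -2)
z(t) = 3 + t*(5 + t) (z(t) = 3 + (5 + t)*t = 3 + t*(5 + t))
Y = -3 (Y = 3 + (-2)**2 + 5*(-2) = 3 + 4 - 10 = -3)
((2 + 1*(-5)) + Y)**2 = ((2 + 1*(-5)) - 3)**2 = ((2 - 5) - 3)**2 = (-3 - 3)**2 = (-6)**2 = 36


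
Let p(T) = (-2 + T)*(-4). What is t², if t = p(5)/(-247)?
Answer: 144/61009 ≈ 0.0023603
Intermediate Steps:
p(T) = 8 - 4*T
t = 12/247 (t = (8 - 4*5)/(-247) = (8 - 20)*(-1/247) = -12*(-1/247) = 12/247 ≈ 0.048583)
t² = (12/247)² = 144/61009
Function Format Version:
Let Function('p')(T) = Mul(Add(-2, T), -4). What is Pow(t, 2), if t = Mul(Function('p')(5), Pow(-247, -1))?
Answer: Rational(144, 61009) ≈ 0.0023603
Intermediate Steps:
Function('p')(T) = Add(8, Mul(-4, T))
t = Rational(12, 247) (t = Mul(Add(8, Mul(-4, 5)), Pow(-247, -1)) = Mul(Add(8, -20), Rational(-1, 247)) = Mul(-12, Rational(-1, 247)) = Rational(12, 247) ≈ 0.048583)
Pow(t, 2) = Pow(Rational(12, 247), 2) = Rational(144, 61009)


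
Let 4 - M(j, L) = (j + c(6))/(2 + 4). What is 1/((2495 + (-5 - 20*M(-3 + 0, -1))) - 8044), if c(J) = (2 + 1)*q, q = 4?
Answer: -1/5604 ≈ -0.00017844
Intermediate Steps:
c(J) = 12 (c(J) = (2 + 1)*4 = 3*4 = 12)
M(j, L) = 2 - j/6 (M(j, L) = 4 - (j + 12)/(2 + 4) = 4 - (12 + j)/6 = 4 - (2 + j/6) = 4 + (-2 - j/6) = 2 - j/6)
1/((2495 + (-5 - 20*M(-3 + 0, -1))) - 8044) = 1/((2495 + (-5 - 20*(2 - (-3 + 0)/6))) - 8044) = 1/((2495 + (-5 - 20*(2 - ⅙*(-3)))) - 8044) = 1/((2495 + (-5 - 20*(2 + ½))) - 8044) = 1/((2495 + (-5 - 20*5/2)) - 8044) = 1/((2495 + (-5 - 50)) - 8044) = 1/((2495 - 55) - 8044) = 1/(2440 - 8044) = 1/(-5604) = -1/5604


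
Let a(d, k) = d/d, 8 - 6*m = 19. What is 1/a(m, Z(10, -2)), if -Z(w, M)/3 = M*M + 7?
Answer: 1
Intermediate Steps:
Z(w, M) = -21 - 3*M**2 (Z(w, M) = -3*(M*M + 7) = -3*(M**2 + 7) = -3*(7 + M**2) = -21 - 3*M**2)
m = -11/6 (m = 4/3 - 1/6*19 = 4/3 - 19/6 = -11/6 ≈ -1.8333)
a(d, k) = 1
1/a(m, Z(10, -2)) = 1/1 = 1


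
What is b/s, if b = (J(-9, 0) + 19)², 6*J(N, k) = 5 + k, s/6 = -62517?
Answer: -2023/1929096 ≈ -0.0010487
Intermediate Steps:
s = -375102 (s = 6*(-62517) = -375102)
J(N, k) = ⅚ + k/6 (J(N, k) = (5 + k)/6 = ⅚ + k/6)
b = 14161/36 (b = ((⅚ + (⅙)*0) + 19)² = ((⅚ + 0) + 19)² = (⅚ + 19)² = (119/6)² = 14161/36 ≈ 393.36)
b/s = (14161/36)/(-375102) = (14161/36)*(-1/375102) = -2023/1929096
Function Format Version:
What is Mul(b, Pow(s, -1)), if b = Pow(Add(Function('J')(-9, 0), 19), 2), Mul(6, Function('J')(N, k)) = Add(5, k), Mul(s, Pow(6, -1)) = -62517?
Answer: Rational(-2023, 1929096) ≈ -0.0010487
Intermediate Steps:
s = -375102 (s = Mul(6, -62517) = -375102)
Function('J')(N, k) = Add(Rational(5, 6), Mul(Rational(1, 6), k)) (Function('J')(N, k) = Mul(Rational(1, 6), Add(5, k)) = Add(Rational(5, 6), Mul(Rational(1, 6), k)))
b = Rational(14161, 36) (b = Pow(Add(Add(Rational(5, 6), Mul(Rational(1, 6), 0)), 19), 2) = Pow(Add(Add(Rational(5, 6), 0), 19), 2) = Pow(Add(Rational(5, 6), 19), 2) = Pow(Rational(119, 6), 2) = Rational(14161, 36) ≈ 393.36)
Mul(b, Pow(s, -1)) = Mul(Rational(14161, 36), Pow(-375102, -1)) = Mul(Rational(14161, 36), Rational(-1, 375102)) = Rational(-2023, 1929096)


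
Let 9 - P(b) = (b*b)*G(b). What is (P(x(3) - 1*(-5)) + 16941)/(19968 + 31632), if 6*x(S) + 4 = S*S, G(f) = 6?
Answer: 4019/12384 ≈ 0.32453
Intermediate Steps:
x(S) = -⅔ + S²/6 (x(S) = -⅔ + (S*S)/6 = -⅔ + S²/6)
P(b) = 9 - 6*b² (P(b) = 9 - b*b*6 = 9 - b²*6 = 9 - 6*b²)
(P(x(3) - 1*(-5)) + 16941)/(19968 + 31632) = ((9 - 6*((-⅔ + (⅙)*3²) - 1*(-5))²) + 16941)/(19968 + 31632) = ((9 - 6*((-⅔ + (⅙)*9) + 5)²) + 16941)/51600 = ((9 - 6*((-⅔ + 3/2) + 5)²) + 16941)*(1/51600) = ((9 - 6*(⅚ + 5)²) + 16941)*(1/51600) = ((9 - 6*(35/6)²) + 16941)*(1/51600) = ((9 - 6*1225/36) + 16941)*(1/51600) = ((9 - 1225/6) + 16941)*(1/51600) = (-1171/6 + 16941)*(1/51600) = (100475/6)*(1/51600) = 4019/12384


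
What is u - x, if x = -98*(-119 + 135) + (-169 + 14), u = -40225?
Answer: -38502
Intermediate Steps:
x = -1723 (x = -98*16 - 155 = -1568 - 155 = -1723)
u - x = -40225 - 1*(-1723) = -40225 + 1723 = -38502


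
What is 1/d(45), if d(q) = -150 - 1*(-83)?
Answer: -1/67 ≈ -0.014925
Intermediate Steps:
d(q) = -67 (d(q) = -150 + 83 = -67)
1/d(45) = 1/(-67) = -1/67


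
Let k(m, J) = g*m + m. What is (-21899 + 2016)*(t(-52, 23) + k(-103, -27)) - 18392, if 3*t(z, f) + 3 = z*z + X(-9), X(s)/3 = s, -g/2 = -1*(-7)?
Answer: -133092329/3 ≈ -4.4364e+7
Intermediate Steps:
g = -14 (g = -(-2)*(-7) = -2*7 = -14)
X(s) = 3*s
k(m, J) = -13*m (k(m, J) = -14*m + m = -13*m)
t(z, f) = -10 + z²/3 (t(z, f) = -1 + (z*z + 3*(-9))/3 = -1 + (z² - 27)/3 = -1 + (-27 + z²)/3 = -1 + (-9 + z²/3) = -10 + z²/3)
(-21899 + 2016)*(t(-52, 23) + k(-103, -27)) - 18392 = (-21899 + 2016)*((-10 + (⅓)*(-52)²) - 13*(-103)) - 18392 = -19883*((-10 + (⅓)*2704) + 1339) - 18392 = -19883*((-10 + 2704/3) + 1339) - 18392 = -19883*(2674/3 + 1339) - 18392 = -19883*6691/3 - 18392 = -133037153/3 - 18392 = -133092329/3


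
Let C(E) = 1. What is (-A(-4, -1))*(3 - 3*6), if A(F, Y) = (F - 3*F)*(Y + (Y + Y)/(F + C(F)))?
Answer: -40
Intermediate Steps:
A(F, Y) = -2*F*(Y + 2*Y/(1 + F)) (A(F, Y) = (F - 3*F)*(Y + (Y + Y)/(F + 1)) = (-2*F)*(Y + (2*Y)/(1 + F)) = (-2*F)*(Y + 2*Y/(1 + F)) = -2*F*(Y + 2*Y/(1 + F)))
(-A(-4, -1))*(3 - 3*6) = (-(-2)*(-4)*(-1)*(3 - 4)/(1 - 4))*(3 - 3*6) = (-(-2)*(-4)*(-1)*(-1)/(-3))*(3 - 18) = -(-2)*(-4)*(-1)*(-1)*(-1)/3*(-15) = -1*(-8/3)*(-15) = (8/3)*(-15) = -40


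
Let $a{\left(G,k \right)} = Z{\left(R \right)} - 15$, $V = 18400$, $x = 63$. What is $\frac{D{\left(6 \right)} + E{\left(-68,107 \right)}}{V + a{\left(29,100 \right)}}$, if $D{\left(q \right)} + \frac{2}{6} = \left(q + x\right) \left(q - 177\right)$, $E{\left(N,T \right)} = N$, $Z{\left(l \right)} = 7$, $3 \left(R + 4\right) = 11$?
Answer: $- \frac{17801}{27588} \approx -0.64524$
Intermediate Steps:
$R = - \frac{1}{3}$ ($R = -4 + \frac{1}{3} \cdot 11 = -4 + \frac{11}{3} = - \frac{1}{3} \approx -0.33333$)
$a{\left(G,k \right)} = -8$ ($a{\left(G,k \right)} = 7 - 15 = -8$)
$D{\left(q \right)} = - \frac{1}{3} + \left(-177 + q\right) \left(63 + q\right)$ ($D{\left(q \right)} = - \frac{1}{3} + \left(q + 63\right) \left(q - 177\right) = - \frac{1}{3} + \left(63 + q\right) \left(-177 + q\right) = - \frac{1}{3} + \left(-177 + q\right) \left(63 + q\right)$)
$\frac{D{\left(6 \right)} + E{\left(-68,107 \right)}}{V + a{\left(29,100 \right)}} = \frac{\left(- \frac{33454}{3} + 6^{2} - 684\right) - 68}{18400 - 8} = \frac{\left(- \frac{33454}{3} + 36 - 684\right) - 68}{18392} = \left(- \frac{35398}{3} - 68\right) \frac{1}{18392} = \left(- \frac{35602}{3}\right) \frac{1}{18392} = - \frac{17801}{27588}$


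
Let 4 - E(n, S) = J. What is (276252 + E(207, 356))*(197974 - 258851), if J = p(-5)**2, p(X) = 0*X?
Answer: -16817636512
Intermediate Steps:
p(X) = 0
J = 0 (J = 0**2 = 0)
E(n, S) = 4 (E(n, S) = 4 - 1*0 = 4 + 0 = 4)
(276252 + E(207, 356))*(197974 - 258851) = (276252 + 4)*(197974 - 258851) = 276256*(-60877) = -16817636512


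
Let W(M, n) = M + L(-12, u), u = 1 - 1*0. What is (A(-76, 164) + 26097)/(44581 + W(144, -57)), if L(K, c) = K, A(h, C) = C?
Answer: 26261/44713 ≈ 0.58732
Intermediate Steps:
u = 1 (u = 1 + 0 = 1)
W(M, n) = -12 + M (W(M, n) = M - 12 = -12 + M)
(A(-76, 164) + 26097)/(44581 + W(144, -57)) = (164 + 26097)/(44581 + (-12 + 144)) = 26261/(44581 + 132) = 26261/44713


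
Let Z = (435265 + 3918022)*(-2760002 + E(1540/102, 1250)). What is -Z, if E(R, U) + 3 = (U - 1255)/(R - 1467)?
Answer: 889681655898764260/74047 ≈ 1.2015e+13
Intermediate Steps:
E(R, U) = -3 + (-1255 + U)/(-1467 + R) (E(R, U) = -3 + (U - 1255)/(R - 1467) = -3 + (-1255 + U)/(-1467 + R))
Z = -889681655898764260/74047 (Z = (435265 + 3918022)*(-2760002 + (3146 + 1250 - 4620/102)/(-1467 + 1540/102)) = 4353287*(-2760002 + (3146 + 1250 - 4620/102)/(-1467 + 1540*(1/102))) = 4353287*(-2760002 + (3146 + 1250 - 3*770/51)/(-1467 + 770/51)) = 4353287*(-2760002 + (3146 + 1250 - 770/17)/(-74047/51)) = 4353287*(-2760002 - 51/74047*73962/17) = 4353287*(-2760002 - 221886/74047) = 4353287*(-204370089980/74047) = -889681655898764260/74047 ≈ -1.2015e+13)
-Z = -1*(-889681655898764260/74047) = 889681655898764260/74047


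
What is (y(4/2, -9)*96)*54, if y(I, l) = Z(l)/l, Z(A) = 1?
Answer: -576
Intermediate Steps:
y(I, l) = 1/l
(y(4/2, -9)*96)*54 = (96/(-9))*54 = -⅑*96*54 = -32/3*54 = -576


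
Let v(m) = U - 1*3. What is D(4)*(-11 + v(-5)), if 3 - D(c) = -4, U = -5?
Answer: -133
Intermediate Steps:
D(c) = 7 (D(c) = 3 - 1*(-4) = 3 + 4 = 7)
v(m) = -8 (v(m) = -5 - 1*3 = -5 - 3 = -8)
D(4)*(-11 + v(-5)) = 7*(-11 - 8) = 7*(-19) = -133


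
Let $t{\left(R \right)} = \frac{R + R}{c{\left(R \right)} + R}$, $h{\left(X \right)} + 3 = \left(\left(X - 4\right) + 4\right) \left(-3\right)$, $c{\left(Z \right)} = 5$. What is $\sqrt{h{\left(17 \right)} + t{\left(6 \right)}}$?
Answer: $\frac{i \sqrt{6402}}{11} \approx 7.2739 i$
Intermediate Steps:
$h{\left(X \right)} = -3 - 3 X$ ($h{\left(X \right)} = -3 + \left(\left(X - 4\right) + 4\right) \left(-3\right) = -3 + \left(\left(-4 + X\right) + 4\right) \left(-3\right) = -3 + X \left(-3\right) = -3 - 3 X$)
$t{\left(R \right)} = \frac{2 R}{5 + R}$ ($t{\left(R \right)} = \frac{R + R}{5 + R} = \frac{2 R}{5 + R}$)
$\sqrt{h{\left(17 \right)} + t{\left(6 \right)}} = \sqrt{\left(-3 - 51\right) + 2 \cdot 6 \frac{1}{5 + 6}} = \sqrt{\left(-3 - 51\right) + 2 \cdot 6 \cdot \frac{1}{11}} = \sqrt{-54 + 2 \cdot 6 \cdot \frac{1}{11}} = \sqrt{-54 + \frac{12}{11}} = \sqrt{- \frac{582}{11}} = \frac{i \sqrt{6402}}{11}$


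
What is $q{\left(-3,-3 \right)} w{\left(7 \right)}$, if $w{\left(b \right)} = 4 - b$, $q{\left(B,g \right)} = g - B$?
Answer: $0$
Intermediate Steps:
$q{\left(-3,-3 \right)} w{\left(7 \right)} = \left(-3 - -3\right) \left(4 - 7\right) = \left(-3 + 3\right) \left(4 - 7\right) = 0 \left(-3\right) = 0$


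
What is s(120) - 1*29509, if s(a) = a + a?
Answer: -29269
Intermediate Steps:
s(a) = 2*a
s(120) - 1*29509 = 2*120 - 1*29509 = 240 - 29509 = -29269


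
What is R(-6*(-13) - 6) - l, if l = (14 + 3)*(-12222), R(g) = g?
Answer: 207846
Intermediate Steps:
l = -207774 (l = 17*(-12222) = -207774)
R(-6*(-13) - 6) - l = (-6*(-13) - 6) - 1*(-207774) = (78 - 6) + 207774 = 72 + 207774 = 207846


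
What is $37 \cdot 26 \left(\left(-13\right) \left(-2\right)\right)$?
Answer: $25012$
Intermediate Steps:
$37 \cdot 26 \left(\left(-13\right) \left(-2\right)\right) = 962 \cdot 26 = 25012$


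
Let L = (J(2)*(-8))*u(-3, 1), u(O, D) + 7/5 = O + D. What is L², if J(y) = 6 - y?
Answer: 295936/25 ≈ 11837.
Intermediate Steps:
u(O, D) = -7/5 + D + O (u(O, D) = -7/5 + (O + D) = -7/5 + (D + O) = -7/5 + D + O)
L = 544/5 (L = ((6 - 1*2)*(-8))*(-7/5 + 1 - 3) = ((6 - 2)*(-8))*(-17/5) = (4*(-8))*(-17/5) = -32*(-17/5) = 544/5 ≈ 108.80)
L² = (544/5)² = 295936/25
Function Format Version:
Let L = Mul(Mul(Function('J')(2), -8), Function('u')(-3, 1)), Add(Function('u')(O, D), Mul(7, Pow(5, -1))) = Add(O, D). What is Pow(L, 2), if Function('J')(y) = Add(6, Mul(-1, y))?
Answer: Rational(295936, 25) ≈ 11837.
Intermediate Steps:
Function('u')(O, D) = Add(Rational(-7, 5), D, O) (Function('u')(O, D) = Add(Rational(-7, 5), Add(O, D)) = Add(Rational(-7, 5), Add(D, O)) = Add(Rational(-7, 5), D, O))
L = Rational(544, 5) (L = Mul(Mul(Add(6, Mul(-1, 2)), -8), Add(Rational(-7, 5), 1, -3)) = Mul(Mul(Add(6, -2), -8), Rational(-17, 5)) = Mul(Mul(4, -8), Rational(-17, 5)) = Mul(-32, Rational(-17, 5)) = Rational(544, 5) ≈ 108.80)
Pow(L, 2) = Pow(Rational(544, 5), 2) = Rational(295936, 25)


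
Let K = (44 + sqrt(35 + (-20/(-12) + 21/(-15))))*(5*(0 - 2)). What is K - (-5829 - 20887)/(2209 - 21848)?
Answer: -8667876/19639 - 46*sqrt(15)/3 ≈ -500.75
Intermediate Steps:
K = -440 - 46*sqrt(15)/3 (K = (44 + sqrt(35 + (-20*(-1/12) + 21*(-1/15))))*(5*(-2)) = (44 + sqrt(35 + (5/3 - 7/5)))*(-10) = (44 + sqrt(35 + 4/15))*(-10) = (44 + sqrt(529/15))*(-10) = (44 + 23*sqrt(15)/15)*(-10) = -440 - 46*sqrt(15)/3 ≈ -499.39)
K - (-5829 - 20887)/(2209 - 21848) = (-440 - 46*sqrt(15)/3) - (-5829 - 20887)/(2209 - 21848) = (-440 - 46*sqrt(15)/3) - (-26716)/(-19639) = (-440 - 46*sqrt(15)/3) - (-26716)*(-1)/19639 = (-440 - 46*sqrt(15)/3) - 1*26716/19639 = (-440 - 46*sqrt(15)/3) - 26716/19639 = -8667876/19639 - 46*sqrt(15)/3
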